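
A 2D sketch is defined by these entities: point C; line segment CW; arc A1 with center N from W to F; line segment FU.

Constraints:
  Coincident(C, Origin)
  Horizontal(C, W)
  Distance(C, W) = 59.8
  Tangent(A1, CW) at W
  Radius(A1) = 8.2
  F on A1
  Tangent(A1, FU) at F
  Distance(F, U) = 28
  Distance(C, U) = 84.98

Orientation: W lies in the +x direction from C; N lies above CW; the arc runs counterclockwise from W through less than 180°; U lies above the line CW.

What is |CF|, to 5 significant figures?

67.284

Checks: |NF| = 8.200 ✓; ∠(NF, FU) = 90.00° ✓; |FU| = 28.00 ✓; |CU| = 84.98 ✓.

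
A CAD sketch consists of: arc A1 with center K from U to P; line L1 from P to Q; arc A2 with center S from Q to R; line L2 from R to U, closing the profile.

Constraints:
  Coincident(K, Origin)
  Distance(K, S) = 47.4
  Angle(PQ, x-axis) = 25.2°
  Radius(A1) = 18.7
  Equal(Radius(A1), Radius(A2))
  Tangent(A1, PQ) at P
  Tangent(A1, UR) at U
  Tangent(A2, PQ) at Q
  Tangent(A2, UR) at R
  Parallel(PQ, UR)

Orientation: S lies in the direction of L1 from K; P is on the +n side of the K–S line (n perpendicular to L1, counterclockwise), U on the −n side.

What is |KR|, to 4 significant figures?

50.96

Tangency of A1 to both parallel lines with radius 18.7 puts P and U at K ± 18.7·n: P = (-7.962, 16.92), U = (7.962, -16.92). Equal radii place Q and R the same way about S: Q = S + 18.7·n = (34.93, 37.10), R = S − 18.7·n = (50.85, 3.262). Then |KR| = |R − K| = 50.96.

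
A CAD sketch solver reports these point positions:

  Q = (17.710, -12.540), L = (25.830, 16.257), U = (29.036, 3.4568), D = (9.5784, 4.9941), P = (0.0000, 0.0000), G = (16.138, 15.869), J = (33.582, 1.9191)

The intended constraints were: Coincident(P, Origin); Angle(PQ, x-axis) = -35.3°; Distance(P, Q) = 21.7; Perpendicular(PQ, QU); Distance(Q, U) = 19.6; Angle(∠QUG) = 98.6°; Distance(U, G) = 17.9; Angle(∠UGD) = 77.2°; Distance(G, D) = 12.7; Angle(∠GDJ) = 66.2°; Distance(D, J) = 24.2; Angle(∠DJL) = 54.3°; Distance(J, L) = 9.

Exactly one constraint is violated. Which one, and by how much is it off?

Distance(J, L) = 9 — off by 7.30.

P = (0.00, 0.00) ✓; PQ at -35.30° ✓; |PQ| = 21.70 ✓; ∠(PQ, QU) = 90.00° ✓; |QU| = 19.60 ✓; ∠QUG = 98.60° ✓; |UG| = 17.90 ✓; ∠UGD = 77.20° ✓; |GD| = 12.70 ✓; ∠GDJ = 66.20° ✓; |DJ| = 24.20 ✓; ∠DJL = 54.30° ✓; |JL| = 16.30 ✗.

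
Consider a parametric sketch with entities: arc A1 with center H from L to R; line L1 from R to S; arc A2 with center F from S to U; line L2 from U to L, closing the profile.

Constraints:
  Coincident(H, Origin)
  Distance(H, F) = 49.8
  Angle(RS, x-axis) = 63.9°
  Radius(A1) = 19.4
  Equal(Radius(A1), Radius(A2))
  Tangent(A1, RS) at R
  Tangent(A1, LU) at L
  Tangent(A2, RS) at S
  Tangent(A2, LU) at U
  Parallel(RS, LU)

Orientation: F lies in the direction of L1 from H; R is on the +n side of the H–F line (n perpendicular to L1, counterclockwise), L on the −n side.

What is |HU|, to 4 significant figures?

53.45

The slot axis is L1's direction at 63.9°, so u = (cos 63.9°, sin 63.9°) = (0.4399, 0.8980) and n = (−sin 63.9°, cos 63.9°) = (-0.8980, 0.4399). H is at the origin and F lies 49.8 along u from H, so F = 49.8·u = (21.91, 44.72). Tangency of A1 to both parallel lines with radius 19.4 puts R and L at H ± 19.4·n: R = (-17.42, 8.535), L = (17.42, -8.535). Equal radii place S and U the same way about F: S = F + 19.4·n = (4.487, 53.26), U = F − 19.4·n = (39.33, 36.19). Then |HU| = |U − H| = 53.45.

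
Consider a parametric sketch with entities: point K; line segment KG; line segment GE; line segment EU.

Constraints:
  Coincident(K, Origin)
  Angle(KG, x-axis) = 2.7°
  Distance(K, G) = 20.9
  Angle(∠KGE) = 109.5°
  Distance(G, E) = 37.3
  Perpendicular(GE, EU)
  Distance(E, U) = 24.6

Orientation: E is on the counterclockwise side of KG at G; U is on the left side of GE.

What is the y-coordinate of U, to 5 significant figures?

43.803

K is at the origin; KG runs at 2.7° with length 20.9, so G = 20.9·(cos 2.7°, sin 2.7°) = (20.877, 0.98452). ∠KGE = 109.5°, so GE runs at 2.7° + (180° − 109.5°) = 73.200° from the x-axis; with |GE| = 37.3, E = G + 37.3·(cos 73.200°, sin 73.200°) = (31.658, 36.693). The perpendicularity gives EU at right angles to GE; with |EU| = 24.6 on the left of GE, U = E + 24.6·(-0.95732, 0.28903) = (8.1076, 43.803). So U.y = 43.803.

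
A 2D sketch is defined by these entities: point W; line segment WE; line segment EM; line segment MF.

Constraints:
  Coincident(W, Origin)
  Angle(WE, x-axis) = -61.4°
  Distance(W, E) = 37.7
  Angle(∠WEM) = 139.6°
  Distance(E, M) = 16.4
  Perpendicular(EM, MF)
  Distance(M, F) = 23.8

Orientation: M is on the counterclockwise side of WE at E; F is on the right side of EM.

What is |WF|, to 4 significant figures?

66.04

W is at the origin; WE runs at -61.4° with length 37.7, so E = 37.7·(cos -61.4°, sin -61.4°) = (18.05, -33.10). ∠WEM = 139.6°, so EM runs at -61.4° + (180° − 139.6°) = -21.00° from the x-axis; with |EM| = 16.4, M = E + 16.4·(cos -21.00°, sin -21.00°) = (33.36, -38.98). EM ⟂ MF; with |MF| = 23.8 on the right of EM, F = M + 23.8·(-0.3584, -0.9336) = (24.83, -61.20). Then |WF| = |F − W| = 66.04.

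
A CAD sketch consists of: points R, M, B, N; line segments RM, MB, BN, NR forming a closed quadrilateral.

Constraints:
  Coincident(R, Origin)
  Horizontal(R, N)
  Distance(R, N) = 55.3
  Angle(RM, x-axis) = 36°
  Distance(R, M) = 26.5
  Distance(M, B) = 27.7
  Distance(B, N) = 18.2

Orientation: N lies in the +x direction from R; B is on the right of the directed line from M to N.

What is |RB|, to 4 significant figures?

38.81

Checks: |MB| = 27.70 ✓; |BN| = 18.20 ✓.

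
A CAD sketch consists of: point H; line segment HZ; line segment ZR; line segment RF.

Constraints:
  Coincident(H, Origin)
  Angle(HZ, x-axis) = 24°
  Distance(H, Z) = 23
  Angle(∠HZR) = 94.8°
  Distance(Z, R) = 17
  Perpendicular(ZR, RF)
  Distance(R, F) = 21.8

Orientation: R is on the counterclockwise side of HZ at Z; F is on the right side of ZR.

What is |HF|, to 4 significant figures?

48.56

H is at the origin; HZ runs at 24.0° with length 23.0, so Z = 23.0·(cos 24.0°, sin 24.0°) = (21.01, 9.355). ∠HZR = 94.8°, so ZR runs at 24.0° + (180° − 94.8°) = 109.2° from the x-axis; with |ZR| = 17.0, R = Z + 17.0·(cos 109.2°, sin 109.2°) = (15.42, 25.41). ZR is perpendicular to RF; with |RF| = 21.8 on the right of ZR, F = R + 21.8·(0.9444, 0.3289) = (36.01, 32.58). Then |HF| = |F − H| = 48.56.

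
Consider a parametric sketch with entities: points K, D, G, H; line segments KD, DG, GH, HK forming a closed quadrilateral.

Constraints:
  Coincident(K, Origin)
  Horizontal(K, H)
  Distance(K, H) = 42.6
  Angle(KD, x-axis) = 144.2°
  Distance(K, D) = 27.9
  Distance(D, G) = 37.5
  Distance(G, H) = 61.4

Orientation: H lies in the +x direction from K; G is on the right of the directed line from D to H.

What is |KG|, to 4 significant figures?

25.54

K is at the origin; K and H share the same y with |KH| = 42.6 and H in +x, so H = (42.6, 0). KD runs at 144.2° with |KD| = 27.9, so D = (-22.63, 16.32). G is determined by |DG| = 37.5 and |GH| = 61.4 together: it lies at the intersection of circle(D, 37.5) and circle(H, 61.4). With |DH| = 67.24, the foot of the radical line on DH is 16.04 from D and the perpendicular offset is √(37.5² − 16.04²) = 33.90. Taking the right-of-DH solution: G = (-15.29, -20.46).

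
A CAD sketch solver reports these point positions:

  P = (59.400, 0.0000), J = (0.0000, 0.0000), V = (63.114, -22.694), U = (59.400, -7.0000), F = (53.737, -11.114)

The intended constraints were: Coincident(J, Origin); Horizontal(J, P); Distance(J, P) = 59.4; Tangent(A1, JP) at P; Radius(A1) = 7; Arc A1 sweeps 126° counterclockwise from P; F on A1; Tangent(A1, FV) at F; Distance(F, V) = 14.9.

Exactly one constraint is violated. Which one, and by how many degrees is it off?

Tangent(A1, FV) at F — off by 3.00°.

J = (0.00, 0.00) ✓; J.y = 0.00, P.y = 0.00 ✓; |JP| = 59.40 ✓; ∠(UP, PJ) = 90.00° ✓; |UP| = 7.000 ✓; bearing(U→F) − bearing(U→P) = 126.0° ✓; |UF| = 7.000 ✓; ∠(UF, FV) = 87.00° ✗; |FV| = 14.90 ✓.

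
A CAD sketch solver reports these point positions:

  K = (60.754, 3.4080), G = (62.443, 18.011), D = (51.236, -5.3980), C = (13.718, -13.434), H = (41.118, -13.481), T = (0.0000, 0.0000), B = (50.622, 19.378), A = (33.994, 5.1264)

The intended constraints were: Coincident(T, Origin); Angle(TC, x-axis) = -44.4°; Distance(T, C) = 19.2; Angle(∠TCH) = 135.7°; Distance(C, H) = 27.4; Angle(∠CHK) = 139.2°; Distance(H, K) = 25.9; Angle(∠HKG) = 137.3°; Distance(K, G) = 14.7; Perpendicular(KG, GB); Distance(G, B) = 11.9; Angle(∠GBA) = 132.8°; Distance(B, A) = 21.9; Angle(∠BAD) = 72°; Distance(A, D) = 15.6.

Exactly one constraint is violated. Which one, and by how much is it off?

Distance(A, D) = 15.6 — off by 4.60.

T = (0.00, 0.00) ✓; TC at -44.40° ✓; |TC| = 19.20 ✓; ∠TCH = 135.7° ✓; |CH| = 27.40 ✓; ∠CHK = 139.2° ✓; |HK| = 25.90 ✓; ∠HKG = 137.3° ✓; |KG| = 14.70 ✓; ∠(KG, GB) = 90.00° ✓; |GB| = 11.90 ✓; ∠GBA = 132.8° ✓; |BA| = 21.90 ✓; ∠BAD = 72.00° ✓; |AD| = 20.20 ✗.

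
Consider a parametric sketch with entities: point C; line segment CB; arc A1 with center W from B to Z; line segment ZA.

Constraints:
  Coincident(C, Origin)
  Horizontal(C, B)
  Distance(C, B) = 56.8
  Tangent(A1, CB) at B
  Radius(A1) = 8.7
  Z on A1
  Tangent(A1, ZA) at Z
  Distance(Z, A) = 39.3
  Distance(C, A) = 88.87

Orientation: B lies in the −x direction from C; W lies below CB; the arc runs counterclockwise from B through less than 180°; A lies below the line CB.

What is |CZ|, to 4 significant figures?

65.30

Checks: ∠(WB, BC) = 90.00° ✓; |WB| = 8.700 ✓; |WZ| = 8.700 ✓; ∠(WZ, ZA) = 90.00° ✓; |ZA| = 39.30 ✓; |CA| = 88.87 ✓.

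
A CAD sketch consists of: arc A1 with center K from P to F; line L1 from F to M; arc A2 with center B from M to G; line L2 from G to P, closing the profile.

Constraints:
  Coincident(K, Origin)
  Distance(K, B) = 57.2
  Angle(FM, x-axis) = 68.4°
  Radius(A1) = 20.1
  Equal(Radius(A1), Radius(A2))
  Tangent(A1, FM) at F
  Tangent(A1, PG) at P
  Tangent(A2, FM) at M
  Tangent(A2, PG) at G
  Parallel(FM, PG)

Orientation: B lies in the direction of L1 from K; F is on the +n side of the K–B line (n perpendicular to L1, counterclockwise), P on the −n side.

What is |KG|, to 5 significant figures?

60.629

The slot axis is L1's direction at 68.4°, so u = (cos 68.4°, sin 68.4°) = (0.36812, 0.92978) and n = (−sin 68.4°, cos 68.4°) = (-0.92978, 0.36812). K is at the origin and B lies 57.2 along u from K, so B = 57.2·u = (21.057, 53.183). Tangency of A1 to both parallel lines with radius 20.1 puts F and P at K ± 20.1·n: F = (-18.689, 7.3993), P = (18.689, -7.3993). Equal radii place M and G the same way about B: M = B + 20.1·n = (2.3682, 60.583), G = B − 20.1·n = (39.745, 45.784). Then |KG| = |G − K| = 60.629.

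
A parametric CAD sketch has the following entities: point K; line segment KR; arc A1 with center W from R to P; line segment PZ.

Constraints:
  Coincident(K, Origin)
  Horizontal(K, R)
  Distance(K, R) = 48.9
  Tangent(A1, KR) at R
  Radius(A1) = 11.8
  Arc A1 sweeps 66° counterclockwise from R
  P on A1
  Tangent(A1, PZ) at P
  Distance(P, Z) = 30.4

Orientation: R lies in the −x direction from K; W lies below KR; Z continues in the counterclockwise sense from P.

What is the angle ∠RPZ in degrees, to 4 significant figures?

147.0°

K is at the origin; K and R share the same y with |KR| = 48.9 and R on the −x side, so R = (-48.90, 0.000). Since A1 is tangent to KR there, WR ⟂ KR, so W = R + (0, -11.8) = (-48.90, -11.80). On A1, R sits at bearing 90° from W; a 66° counterclockwise sweep puts P at bearing 156°, so P = W + 11.8·(cos 156°, sin 156°) = (-59.68, -7.001). Tangency of A1 to PZ means the radius WP is perpendicular to PZ, so PZ runs along (−sin 156°, cos 156°); with |PZ| = 30.4, Z = (-72.04, -34.77). Then cos ∠RPZ = PR·PZ / (|PR||PZ|), giving 147.0°.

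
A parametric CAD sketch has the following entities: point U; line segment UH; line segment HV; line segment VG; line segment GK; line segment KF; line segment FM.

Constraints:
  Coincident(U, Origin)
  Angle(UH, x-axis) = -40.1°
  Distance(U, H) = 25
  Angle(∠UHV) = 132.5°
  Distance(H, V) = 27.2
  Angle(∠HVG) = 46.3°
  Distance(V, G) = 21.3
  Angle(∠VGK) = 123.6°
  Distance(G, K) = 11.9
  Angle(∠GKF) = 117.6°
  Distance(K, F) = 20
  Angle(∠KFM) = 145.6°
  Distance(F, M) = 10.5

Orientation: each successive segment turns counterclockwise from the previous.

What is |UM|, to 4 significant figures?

37.26

U is at the origin; UH runs at -40.1° with length 25.0, so H = (19.12, -16.10). ∠UHV = 132.5° gives HV at 7.400° from the x-axis; with |HV| = 27.2, V = (46.10, -12.60). ∠HVG = 46.3° gives VG at 141.1° from the x-axis; with |VG| = 21.3, G = (29.52, 0.7758). ∠VGK = 123.6° gives GK at -162.5° from the x-axis; with |GK| = 11.9, K = (18.17, -2.803). ∠GKF = 117.6° gives KF at -100.1° from the x-axis; with |KF| = 20.0, F = (14.66, -22.49). ∠KFM = 145.6° gives FM at -65.70° from the x-axis; with |FM| = 10.5, M = (18.98, -32.06). Then |UM| = |M − U| = 37.26.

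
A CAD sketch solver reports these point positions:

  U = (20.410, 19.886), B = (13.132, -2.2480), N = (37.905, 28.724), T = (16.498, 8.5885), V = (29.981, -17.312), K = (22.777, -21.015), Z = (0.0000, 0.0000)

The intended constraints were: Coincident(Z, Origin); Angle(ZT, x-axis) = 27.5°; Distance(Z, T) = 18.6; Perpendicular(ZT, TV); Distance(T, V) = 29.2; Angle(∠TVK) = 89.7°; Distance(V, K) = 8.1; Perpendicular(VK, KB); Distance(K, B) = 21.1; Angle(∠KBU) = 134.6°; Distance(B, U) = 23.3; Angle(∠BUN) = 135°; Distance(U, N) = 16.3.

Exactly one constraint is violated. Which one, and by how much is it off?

Distance(U, N) = 16.3 — off by 3.30.

Z = (0.00, 0.00) ✓; ZT at 27.50° ✓; |ZT| = 18.60 ✓; ∠(ZT, TV) = 90.00° ✓; |TV| = 29.20 ✓; ∠TVK = 89.70° ✓; |VK| = 8.100 ✓; ∠(VK, KB) = 90.00° ✓; |KB| = 21.10 ✓; ∠KBU = 134.6° ✓; |BU| = 23.30 ✓; ∠BUN = 135.0° ✓; |UN| = 19.60 ✗.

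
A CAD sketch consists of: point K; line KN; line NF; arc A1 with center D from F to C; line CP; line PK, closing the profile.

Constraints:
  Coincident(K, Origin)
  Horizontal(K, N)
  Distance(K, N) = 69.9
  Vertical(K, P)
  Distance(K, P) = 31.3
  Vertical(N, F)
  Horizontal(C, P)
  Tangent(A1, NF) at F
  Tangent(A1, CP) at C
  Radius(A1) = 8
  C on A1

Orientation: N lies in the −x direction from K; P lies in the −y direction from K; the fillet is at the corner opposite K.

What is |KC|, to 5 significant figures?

69.364

K is at the origin; K and N share the same y with |KN| = 69.9 and N on the −x side, so N = (-69.900, 0.0000). KP is vertical with |KP| = 31.3 and P on the −y side, so P = (0.0000, -31.300). The virtual corner opposite K is at (-69.900, -31.300). The tangent condition forces DF to be normal to NF and the tangent condition forces DC to be normal to CP, with radius 8.0, so the center D sits 8.0 in from both sides at D = (-61.900, -23.300). That places the tangent points at F = (-69.900, -23.300) on NF and C = (-61.900, -31.300) on CP. Then |KC| = |C − K| = 69.364.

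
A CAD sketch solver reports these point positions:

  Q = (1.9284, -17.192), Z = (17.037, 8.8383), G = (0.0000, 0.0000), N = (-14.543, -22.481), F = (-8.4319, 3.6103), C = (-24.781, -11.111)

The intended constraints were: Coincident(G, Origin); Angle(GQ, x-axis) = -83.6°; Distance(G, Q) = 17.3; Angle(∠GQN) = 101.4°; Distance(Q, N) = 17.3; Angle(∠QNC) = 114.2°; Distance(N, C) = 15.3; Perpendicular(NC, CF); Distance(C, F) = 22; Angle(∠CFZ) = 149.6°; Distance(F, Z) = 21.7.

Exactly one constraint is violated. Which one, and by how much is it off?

Distance(F, Z) = 21.7 — off by 4.30.

G = (0.00, 0.00) ✓; GQ at -83.60° ✓; |GQ| = 17.30 ✓; ∠GQN = 101.4° ✓; |QN| = 17.30 ✓; ∠QNC = 114.2° ✓; |NC| = 15.30 ✓; ∠(NC, CF) = 90.00° ✓; |CF| = 22.00 ✓; ∠CFZ = 149.6° ✓; |FZ| = 26.00 ✗.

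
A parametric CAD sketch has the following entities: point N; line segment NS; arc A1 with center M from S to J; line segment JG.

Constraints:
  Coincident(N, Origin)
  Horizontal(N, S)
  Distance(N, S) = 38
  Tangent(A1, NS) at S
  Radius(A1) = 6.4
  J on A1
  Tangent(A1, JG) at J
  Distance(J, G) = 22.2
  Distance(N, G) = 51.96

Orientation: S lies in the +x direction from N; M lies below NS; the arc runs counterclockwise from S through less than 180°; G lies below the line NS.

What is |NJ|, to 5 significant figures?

33.768

Checks: |MJ| = 6.400 ✓; ∠(MJ, JG) = 90.00° ✓; |JG| = 22.20 ✓; |NG| = 51.96 ✓.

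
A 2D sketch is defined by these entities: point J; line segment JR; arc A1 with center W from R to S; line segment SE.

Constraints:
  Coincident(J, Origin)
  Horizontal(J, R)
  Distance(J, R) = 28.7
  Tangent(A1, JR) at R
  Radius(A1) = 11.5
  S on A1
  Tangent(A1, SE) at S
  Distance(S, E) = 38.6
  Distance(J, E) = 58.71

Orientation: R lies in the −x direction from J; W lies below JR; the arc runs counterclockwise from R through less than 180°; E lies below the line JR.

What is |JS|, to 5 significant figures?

42.400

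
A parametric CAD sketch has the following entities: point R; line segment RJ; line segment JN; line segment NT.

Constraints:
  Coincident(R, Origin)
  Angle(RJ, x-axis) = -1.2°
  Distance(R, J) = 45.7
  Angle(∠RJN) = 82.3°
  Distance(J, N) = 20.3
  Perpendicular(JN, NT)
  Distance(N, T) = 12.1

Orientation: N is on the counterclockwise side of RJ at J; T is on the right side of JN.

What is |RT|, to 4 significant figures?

59.11

R is at the origin; RJ runs at -1.2° with length 45.7, so J = 45.7·(cos -1.2°, sin -1.2°) = (45.69, -0.9571). ∠RJN = 82.3°, so JN runs at -1.2° + (180° − 82.3°) = 96.50° from the x-axis; with |JN| = 20.3, N = J + 20.3·(cos 96.50°, sin 96.50°) = (43.39, 19.21). The perpendicularity gives NT at right angles to JN; with |NT| = 12.1 on the right of JN, T = N + 12.1·(0.9936, 0.1132) = (55.41, 20.58). Then |RT| = |T − R| = 59.11.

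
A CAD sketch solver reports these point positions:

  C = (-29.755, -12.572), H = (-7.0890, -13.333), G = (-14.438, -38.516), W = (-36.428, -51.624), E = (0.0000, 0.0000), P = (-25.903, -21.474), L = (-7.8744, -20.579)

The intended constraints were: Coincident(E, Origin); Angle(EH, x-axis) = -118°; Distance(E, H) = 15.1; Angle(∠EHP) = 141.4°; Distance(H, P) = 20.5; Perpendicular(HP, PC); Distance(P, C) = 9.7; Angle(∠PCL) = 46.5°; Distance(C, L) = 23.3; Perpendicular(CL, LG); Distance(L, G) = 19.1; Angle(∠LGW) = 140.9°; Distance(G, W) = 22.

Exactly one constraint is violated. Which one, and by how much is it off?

Distance(G, W) = 22 — off by 3.60.

E = (0.00, 0.00) ✓; EH at -118.0° ✓; |EH| = 15.10 ✓; ∠EHP = 141.4° ✓; |HP| = 20.50 ✓; ∠(HP, PC) = 90.00° ✓; |PC| = 9.700 ✓; ∠PCL = 46.50° ✓; |CL| = 23.30 ✓; ∠(CL, LG) = 90.00° ✓; |LG| = 19.10 ✓; ∠LGW = 140.9° ✓; |GW| = 25.60 ✗.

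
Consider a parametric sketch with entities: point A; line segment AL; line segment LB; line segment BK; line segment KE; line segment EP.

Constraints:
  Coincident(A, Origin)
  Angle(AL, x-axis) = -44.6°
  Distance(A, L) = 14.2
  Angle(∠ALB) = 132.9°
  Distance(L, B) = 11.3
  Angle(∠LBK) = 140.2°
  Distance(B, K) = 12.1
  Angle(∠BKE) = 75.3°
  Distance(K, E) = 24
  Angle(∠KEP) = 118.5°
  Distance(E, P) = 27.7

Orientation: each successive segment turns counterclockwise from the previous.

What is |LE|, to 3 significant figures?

21.7

A is at the origin; AL runs at -44.6° with length 14.2, so L = (10.1, -9.97). ∠ALB = 132.9° gives LB at 2.50° from the x-axis; with |LB| = 11.3, B = (21.4, -9.48). ∠LBK = 140.2° gives BK at 42.3° from the x-axis; with |BK| = 12.1, K = (30.3, -1.33). ∠BKE = 75.3° gives KE at 147° from the x-axis; with |KE| = 24.0, E = (10.2, 11.7). Then |LE| = |E − L| = 21.7.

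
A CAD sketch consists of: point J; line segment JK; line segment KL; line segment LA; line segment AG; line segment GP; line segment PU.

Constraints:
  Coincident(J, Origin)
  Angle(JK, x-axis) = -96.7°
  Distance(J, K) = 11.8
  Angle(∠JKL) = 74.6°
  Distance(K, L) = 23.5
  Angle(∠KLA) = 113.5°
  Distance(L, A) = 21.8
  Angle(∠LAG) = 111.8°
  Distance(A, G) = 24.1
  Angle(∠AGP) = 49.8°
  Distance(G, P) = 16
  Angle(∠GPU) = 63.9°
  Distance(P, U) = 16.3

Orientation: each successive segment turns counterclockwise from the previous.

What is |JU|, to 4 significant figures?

30.26

∠AGP = 49.8° gives GP at -86.40° from the x-axis; with |GP| = 16.0, P = (9.078, 11.31). ∠GPU = 63.9° gives PU at 29.70° from the x-axis; with |PU| = 16.3, U = (23.24, 19.39). Then |JU| = |U − J| = 30.26.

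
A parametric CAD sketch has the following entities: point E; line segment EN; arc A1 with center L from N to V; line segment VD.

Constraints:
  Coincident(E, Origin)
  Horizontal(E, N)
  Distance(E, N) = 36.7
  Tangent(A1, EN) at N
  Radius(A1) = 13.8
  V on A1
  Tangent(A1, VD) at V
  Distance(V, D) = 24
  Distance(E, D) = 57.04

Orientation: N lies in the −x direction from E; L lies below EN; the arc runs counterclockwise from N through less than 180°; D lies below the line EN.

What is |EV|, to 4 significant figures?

52.98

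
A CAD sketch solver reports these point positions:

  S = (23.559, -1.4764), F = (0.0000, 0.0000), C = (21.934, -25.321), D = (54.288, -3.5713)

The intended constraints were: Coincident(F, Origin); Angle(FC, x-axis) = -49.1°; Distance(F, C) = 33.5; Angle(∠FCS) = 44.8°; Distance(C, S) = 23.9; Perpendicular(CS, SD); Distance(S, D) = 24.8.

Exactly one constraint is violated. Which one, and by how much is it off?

Distance(S, D) = 24.8 — off by 6.00.

F = (0.00, 0.00) ✓; FC at -49.10° ✓; |FC| = 33.50 ✓; ∠FCS = 44.80° ✓; |CS| = 23.90 ✓; ∠(CS, SD) = 90.00° ✓; |SD| = 30.80 ✗.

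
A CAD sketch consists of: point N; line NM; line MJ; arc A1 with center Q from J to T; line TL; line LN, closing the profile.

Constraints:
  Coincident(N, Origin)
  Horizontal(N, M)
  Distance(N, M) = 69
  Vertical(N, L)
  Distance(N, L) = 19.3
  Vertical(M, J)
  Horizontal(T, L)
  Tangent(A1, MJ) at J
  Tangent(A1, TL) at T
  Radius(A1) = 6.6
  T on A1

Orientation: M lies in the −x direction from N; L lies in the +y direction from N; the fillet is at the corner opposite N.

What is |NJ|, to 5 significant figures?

70.159

N is at the origin; NM is horizontal with |NM| = 69.0 and M on the −x side, so M = (-69.000, 0.0000). NL is vertical with |NL| = 19.3 and L on the +y side, so L = (0.0000, 19.300). The virtual corner opposite N is at (-69.000, 19.300). Since A1 is tangent to MJ there, QJ ⟂ MJ and tangency of A1 to TL means the radius QT is perpendicular to TL, with radius 6.6, so the center Q sits 6.6 in from both sides at Q = (-62.400, 12.700). That places the tangent points at J = (-69.000, 12.700) on MJ and T = (-62.400, 19.300) on TL. Then |NJ| = |J − N| = 70.159.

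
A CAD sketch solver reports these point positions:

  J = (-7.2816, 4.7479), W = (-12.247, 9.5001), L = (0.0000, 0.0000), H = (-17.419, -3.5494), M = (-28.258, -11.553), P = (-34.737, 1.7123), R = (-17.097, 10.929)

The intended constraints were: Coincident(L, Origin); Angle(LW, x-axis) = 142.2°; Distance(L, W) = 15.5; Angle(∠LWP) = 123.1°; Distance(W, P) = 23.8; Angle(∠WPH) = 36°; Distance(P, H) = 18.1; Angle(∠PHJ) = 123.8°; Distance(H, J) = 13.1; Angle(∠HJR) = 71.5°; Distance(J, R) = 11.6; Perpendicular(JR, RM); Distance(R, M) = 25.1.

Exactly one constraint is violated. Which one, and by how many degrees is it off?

Perpendicular(JR, RM) — off by 5.80°.

L = (0.00, 0.00) ✓; LW at 142.2° ✓; |LW| = 15.50 ✓; ∠LWP = 123.1° ✓; |WP| = 23.80 ✓; ∠WPH = 36.00° ✓; |PH| = 18.10 ✓; ∠PHJ = 123.8° ✓; |HJ| = 13.10 ✓; ∠HJR = 71.50° ✓; |JR| = 11.60 ✓; ∠(JR, RM) = 95.80° ✗; |RM| = 25.10 ✓.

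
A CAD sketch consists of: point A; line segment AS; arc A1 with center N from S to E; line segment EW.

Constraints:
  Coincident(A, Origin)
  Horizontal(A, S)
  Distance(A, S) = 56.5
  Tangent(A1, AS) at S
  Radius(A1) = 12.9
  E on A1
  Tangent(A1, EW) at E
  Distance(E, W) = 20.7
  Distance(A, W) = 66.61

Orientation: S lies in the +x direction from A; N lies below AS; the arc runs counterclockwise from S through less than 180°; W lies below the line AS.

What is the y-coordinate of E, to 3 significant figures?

-19.1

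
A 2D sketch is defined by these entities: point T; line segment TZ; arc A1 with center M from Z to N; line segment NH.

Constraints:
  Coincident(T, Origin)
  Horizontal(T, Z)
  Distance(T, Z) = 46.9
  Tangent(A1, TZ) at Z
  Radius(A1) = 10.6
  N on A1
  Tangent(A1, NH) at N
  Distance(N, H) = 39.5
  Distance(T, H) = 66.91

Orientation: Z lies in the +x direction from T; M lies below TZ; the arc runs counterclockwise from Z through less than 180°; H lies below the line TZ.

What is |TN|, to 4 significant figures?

38.48

Checks: T.y = 0.00, Z.y = 0.00 ✓; |MN| = 10.60 ✓; ∠(MN, NH) = 90.00° ✓; |NH| = 39.50 ✓; |TH| = 66.91 ✓.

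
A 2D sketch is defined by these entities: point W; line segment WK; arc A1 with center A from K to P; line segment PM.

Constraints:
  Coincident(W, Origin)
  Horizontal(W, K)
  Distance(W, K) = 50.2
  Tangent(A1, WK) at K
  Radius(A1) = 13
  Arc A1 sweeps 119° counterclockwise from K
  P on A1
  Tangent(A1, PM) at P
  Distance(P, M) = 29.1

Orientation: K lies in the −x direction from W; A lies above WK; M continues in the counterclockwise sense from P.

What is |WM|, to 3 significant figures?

69.3

On A1, K sits at bearing -90° from A; a 119° counterclockwise sweep puts P at bearing 29°, so P = A + 13.0·(cos 29°, sin 29°) = (-38.8, 19.3). A1 meets PM tangentially, so AP is at right angles to PM, so PM runs along (−sin 29°, cos 29°); with |PM| = 29.1, M = (-52.9, 44.8). Then |WM| = |M − W| = 69.3.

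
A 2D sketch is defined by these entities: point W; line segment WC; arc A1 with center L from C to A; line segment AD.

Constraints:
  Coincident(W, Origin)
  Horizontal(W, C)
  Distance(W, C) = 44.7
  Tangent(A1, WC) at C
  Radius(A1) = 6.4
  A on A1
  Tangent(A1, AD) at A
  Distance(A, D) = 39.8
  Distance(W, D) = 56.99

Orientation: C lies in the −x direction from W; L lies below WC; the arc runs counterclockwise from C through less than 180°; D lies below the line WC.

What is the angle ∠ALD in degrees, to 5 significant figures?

80.865°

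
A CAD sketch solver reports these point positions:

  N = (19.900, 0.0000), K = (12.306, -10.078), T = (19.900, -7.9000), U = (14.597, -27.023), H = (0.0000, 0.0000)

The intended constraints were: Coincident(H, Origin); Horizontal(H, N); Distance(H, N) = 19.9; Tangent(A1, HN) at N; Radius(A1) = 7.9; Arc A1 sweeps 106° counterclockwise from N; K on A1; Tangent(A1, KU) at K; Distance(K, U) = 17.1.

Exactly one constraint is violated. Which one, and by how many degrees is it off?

Tangent(A1, KU) at K — off by 8.30°.

H = (0.00, 0.00) ✓; H.y = 0.00, N.y = 0.00 ✓; |HN| = 19.90 ✓; ∠(TN, NH) = 90.00° ✓; |TN| = 7.900 ✓; bearing(T→K) − bearing(T→N) = 106.0° ✓; |TK| = 7.900 ✓; ∠(TK, KU) = 98.30° ✗; |KU| = 17.10 ✓.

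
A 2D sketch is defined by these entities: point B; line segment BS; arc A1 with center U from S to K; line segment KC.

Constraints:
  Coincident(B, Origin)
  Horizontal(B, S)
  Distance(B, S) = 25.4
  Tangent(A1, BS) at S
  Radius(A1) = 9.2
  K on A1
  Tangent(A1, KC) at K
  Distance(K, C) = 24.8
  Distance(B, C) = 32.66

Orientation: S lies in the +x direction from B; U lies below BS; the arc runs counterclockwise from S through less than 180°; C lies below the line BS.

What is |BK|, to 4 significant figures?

17.88

Checks: B = (0.00, 0.00) ✓; |UK| = 9.200 ✓; ∠(UK, KC) = 90.00° ✓; |KC| = 24.80 ✓; |BC| = 32.66 ✓.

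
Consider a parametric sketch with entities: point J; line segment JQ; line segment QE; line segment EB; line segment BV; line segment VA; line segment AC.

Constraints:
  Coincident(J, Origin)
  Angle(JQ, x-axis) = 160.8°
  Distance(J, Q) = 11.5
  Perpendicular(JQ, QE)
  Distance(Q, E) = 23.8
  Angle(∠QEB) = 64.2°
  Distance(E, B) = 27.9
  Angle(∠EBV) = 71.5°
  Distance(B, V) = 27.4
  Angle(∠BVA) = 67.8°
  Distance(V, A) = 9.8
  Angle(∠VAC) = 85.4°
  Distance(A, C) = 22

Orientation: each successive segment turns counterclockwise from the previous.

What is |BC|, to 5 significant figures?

4.1474

J is at the origin; JQ runs at 160.8° with length 11.5, so Q = (-10.860, 3.7820). JQ is perpendicular to QE, so QE runs at -109.20°; with |QE| = 23.8, E = (-18.687, -18.694). ∠QEB = 64.2° gives EB at 6.6000° from the x-axis; with |EB| = 27.9, B = (9.0277, -15.487). ∠EBV = 71.5° gives BV at 115.10° from the x-axis; with |BV| = 27.4, V = (-2.5953, 9.3251). ∠BVA = 67.8° gives VA at -132.70° from the x-axis; with |VA| = 9.8, A = (-9.2413, 2.1230). ∠VAC = 85.4° gives AC at -38.100° from the x-axis; with |AC| = 22.0, C = (8.0713, -11.452). Then |BC| = |C − B| = 4.1474.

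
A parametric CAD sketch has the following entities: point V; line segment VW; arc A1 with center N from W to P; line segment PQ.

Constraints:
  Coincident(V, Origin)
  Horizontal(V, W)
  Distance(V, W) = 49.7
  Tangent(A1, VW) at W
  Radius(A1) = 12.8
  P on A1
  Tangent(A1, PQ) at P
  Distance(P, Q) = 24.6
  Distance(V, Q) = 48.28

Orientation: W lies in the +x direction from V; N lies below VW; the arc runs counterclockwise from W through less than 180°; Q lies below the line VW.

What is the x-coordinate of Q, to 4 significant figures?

33.18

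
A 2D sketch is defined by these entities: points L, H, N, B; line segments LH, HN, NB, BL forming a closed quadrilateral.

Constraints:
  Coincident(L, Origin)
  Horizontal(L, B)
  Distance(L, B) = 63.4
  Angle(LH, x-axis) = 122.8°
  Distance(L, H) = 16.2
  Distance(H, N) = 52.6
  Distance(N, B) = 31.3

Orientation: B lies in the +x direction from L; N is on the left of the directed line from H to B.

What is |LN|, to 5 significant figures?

48.942

L is at the origin; LB is horizontal with |LB| = 63.4 and B in +x, so B = (63.4, 0). LH runs at 122.8° with |LH| = 16.2, so H = (-8.7757, 13.617). N is determined by |HN| = 52.6 and |NB| = 31.3 together: it lies at the intersection of circle(H, 52.6) and circle(B, 31.3). With |HB| = 73.449, the foot of the radical line on HB is 48.890 from H and the perpendicular offset is √(52.6² − 48.890²) = 19.405. Taking the left-of-HB solution: N = (42.864, 23.621).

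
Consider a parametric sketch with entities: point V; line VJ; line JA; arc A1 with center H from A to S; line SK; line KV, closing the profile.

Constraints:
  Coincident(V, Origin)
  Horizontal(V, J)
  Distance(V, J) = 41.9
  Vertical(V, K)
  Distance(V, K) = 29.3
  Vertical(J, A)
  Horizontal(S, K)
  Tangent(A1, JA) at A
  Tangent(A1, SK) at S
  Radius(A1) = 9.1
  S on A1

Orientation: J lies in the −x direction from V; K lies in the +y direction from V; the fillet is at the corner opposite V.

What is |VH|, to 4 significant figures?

38.52

VK is vertical with |VK| = 29.3 and K on the +y side, so K = (0.000, 29.30). The virtual corner opposite V is at (-41.90, 29.30). Tangency of A1 to JA means the radius HA is perpendicular to JA and A1 meets SK tangentially, so HS is at right angles to SK, with radius 9.1, so the center H sits 9.1 in from both sides at H = (-32.80, 20.20). Then |VH| = |H − V| = 38.52.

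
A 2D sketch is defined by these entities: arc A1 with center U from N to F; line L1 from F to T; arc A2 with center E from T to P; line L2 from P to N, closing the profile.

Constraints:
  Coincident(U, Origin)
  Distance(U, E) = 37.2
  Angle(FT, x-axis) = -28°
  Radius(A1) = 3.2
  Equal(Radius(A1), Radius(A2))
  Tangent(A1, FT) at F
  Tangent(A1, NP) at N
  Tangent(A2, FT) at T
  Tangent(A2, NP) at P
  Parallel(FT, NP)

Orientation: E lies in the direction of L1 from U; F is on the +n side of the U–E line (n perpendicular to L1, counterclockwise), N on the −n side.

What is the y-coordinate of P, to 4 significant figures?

-20.29

The slot axis is L1's direction at -28.0°, so u = (cos -28.0°, sin -28.0°) = (0.8829, -0.4695) and n = (−sin -28.0°, cos -28.0°) = (0.4695, 0.8829). U is at the origin and E lies 37.2 along u from U, so E = 37.2·u = (32.85, -17.46). Tangency of A1 to both parallel lines with radius 3.2 puts F and N at U ± 3.2·n: F = (1.502, 2.825), N = (-1.502, -2.825). Equal radii place T and P the same way about E: T = E + 3.2·n = (34.35, -14.64), P = E − 3.2·n = (31.34, -20.29). So P.y = -20.29.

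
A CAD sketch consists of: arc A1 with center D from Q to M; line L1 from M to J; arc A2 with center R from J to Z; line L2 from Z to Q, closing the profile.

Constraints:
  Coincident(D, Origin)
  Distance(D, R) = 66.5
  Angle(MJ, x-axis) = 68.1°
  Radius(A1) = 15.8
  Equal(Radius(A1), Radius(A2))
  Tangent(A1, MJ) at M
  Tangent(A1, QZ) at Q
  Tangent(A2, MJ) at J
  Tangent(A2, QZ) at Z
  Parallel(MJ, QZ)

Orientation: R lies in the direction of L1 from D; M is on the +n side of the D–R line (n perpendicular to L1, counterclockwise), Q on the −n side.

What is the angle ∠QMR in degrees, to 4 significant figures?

76.63°

The slot axis is L1's direction at 68.1°, so u = (cos 68.1°, sin 68.1°) = (0.3730, 0.9278) and n = (−sin 68.1°, cos 68.1°) = (-0.9278, 0.3730). D is at the origin and R lies 66.5 along u from D, so R = 66.5·u = (24.80, 61.70). Tangency of A1 to both parallel lines with radius 15.8 puts M and Q at D ± 15.8·n: M = (-14.66, 5.893), Q = (14.66, -5.893). Then cos ∠QMR = MQ·MR / (|MQ||MR|), giving 76.63°.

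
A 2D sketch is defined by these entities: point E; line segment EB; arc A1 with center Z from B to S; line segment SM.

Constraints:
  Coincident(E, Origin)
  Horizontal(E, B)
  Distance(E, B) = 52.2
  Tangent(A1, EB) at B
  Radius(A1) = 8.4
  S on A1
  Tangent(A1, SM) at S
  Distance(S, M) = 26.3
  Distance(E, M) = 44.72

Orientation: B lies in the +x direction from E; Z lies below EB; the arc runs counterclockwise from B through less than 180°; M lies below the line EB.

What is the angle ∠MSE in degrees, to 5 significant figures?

72.767°

Checks: |ZS| = 8.400 ✓; ∠(ZS, SM) = 90.00° ✓; |SM| = 26.30 ✓; |EM| = 44.72 ✓.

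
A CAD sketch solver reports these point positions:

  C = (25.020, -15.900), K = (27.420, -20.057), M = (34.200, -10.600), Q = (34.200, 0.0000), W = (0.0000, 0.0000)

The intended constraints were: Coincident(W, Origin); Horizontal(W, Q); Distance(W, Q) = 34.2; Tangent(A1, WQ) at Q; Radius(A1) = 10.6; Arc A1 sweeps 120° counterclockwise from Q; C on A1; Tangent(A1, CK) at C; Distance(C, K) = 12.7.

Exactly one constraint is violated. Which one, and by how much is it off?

Distance(C, K) = 12.7 — off by 7.90.

W = (0.00, 0.00) ✓; W.y = 0.00, Q.y = 0.00 ✓; |WQ| = 34.20 ✓; ∠(MQ, QW) = 90.00° ✓; |MQ| = 10.60 ✓; bearing(M→C) − bearing(M→Q) = 120.0° ✓; |MC| = 10.60 ✓; ∠(MC, CK) = 90.00° ✓; |CK| = 4.800 ✗.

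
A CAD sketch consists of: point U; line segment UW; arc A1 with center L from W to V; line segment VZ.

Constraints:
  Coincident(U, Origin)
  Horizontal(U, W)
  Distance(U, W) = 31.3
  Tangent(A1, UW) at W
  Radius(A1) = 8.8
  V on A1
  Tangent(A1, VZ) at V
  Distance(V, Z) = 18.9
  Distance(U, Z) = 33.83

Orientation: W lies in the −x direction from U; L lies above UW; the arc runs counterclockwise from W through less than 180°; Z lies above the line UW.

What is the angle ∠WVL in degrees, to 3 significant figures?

47.8°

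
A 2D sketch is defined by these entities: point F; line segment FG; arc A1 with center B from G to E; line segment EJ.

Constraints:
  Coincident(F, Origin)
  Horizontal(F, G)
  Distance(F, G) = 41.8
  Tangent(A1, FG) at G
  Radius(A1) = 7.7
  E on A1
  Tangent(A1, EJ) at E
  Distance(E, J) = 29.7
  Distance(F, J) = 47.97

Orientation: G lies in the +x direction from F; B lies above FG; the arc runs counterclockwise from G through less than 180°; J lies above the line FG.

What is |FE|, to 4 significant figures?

49.62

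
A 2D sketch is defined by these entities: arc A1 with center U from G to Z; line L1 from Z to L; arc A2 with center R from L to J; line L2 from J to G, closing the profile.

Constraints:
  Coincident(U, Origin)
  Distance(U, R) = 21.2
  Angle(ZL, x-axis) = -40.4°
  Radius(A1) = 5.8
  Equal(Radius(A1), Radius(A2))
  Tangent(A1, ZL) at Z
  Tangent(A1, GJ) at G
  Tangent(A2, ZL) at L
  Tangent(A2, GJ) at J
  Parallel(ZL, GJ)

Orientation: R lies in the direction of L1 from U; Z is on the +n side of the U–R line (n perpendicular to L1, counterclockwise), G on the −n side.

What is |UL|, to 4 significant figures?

21.98

The slot axis is L1's direction at -40.4°, so u = (cos -40.4°, sin -40.4°) = (0.7615, -0.6481) and n = (−sin -40.4°, cos -40.4°) = (0.6481, 0.7615). U is at the origin and R lies 21.2 along u from U, so R = 21.2·u = (16.14, -13.74). Tangency of A1 to both parallel lines with radius 5.8 puts Z and G at U ± 5.8·n: Z = (3.759, 4.417), G = (-3.759, -4.417). Equal radii place L and J the same way about R: L = R + 5.8·n = (19.90, -9.323), J = R − 5.8·n = (12.39, -18.16). Then |UL| = |L − U| = 21.98.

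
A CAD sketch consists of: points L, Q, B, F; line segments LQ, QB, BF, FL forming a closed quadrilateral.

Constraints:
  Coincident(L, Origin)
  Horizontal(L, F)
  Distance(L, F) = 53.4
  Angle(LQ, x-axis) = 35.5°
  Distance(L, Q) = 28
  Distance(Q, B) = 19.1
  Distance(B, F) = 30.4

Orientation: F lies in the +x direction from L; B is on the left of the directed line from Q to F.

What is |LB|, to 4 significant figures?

47.09

L is at the origin; L and F share the same y with |LF| = 53.4 and F in +x, so F = (53.4, 0). LQ runs at 35.5° with |LQ| = 28.0, so Q = (22.80, 16.26). B is determined by |QB| = 19.1 and |BF| = 30.4 together: it lies at the intersection of circle(Q, 19.1) and circle(F, 30.4). With |QF| = 34.66, the foot of the radical line on QF is 9.258 from Q and the perpendicular offset is √(19.1² − 9.258²) = 16.71. Taking the left-of-QF solution: B = (38.81, 26.67).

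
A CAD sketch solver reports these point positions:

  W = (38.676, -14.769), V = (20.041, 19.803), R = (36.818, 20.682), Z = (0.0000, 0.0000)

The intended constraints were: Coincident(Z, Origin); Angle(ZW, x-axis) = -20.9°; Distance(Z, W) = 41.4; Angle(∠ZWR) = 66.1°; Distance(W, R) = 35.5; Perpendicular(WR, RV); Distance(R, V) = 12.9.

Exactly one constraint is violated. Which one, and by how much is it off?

Distance(R, V) = 12.9 — off by 3.90.

Z = (0.00, 0.00) ✓; ZW at -20.90° ✓; |ZW| = 41.40 ✓; ∠ZWR = 66.10° ✓; |WR| = 35.50 ✓; ∠(WR, RV) = 90.00° ✓; |RV| = 16.80 ✗.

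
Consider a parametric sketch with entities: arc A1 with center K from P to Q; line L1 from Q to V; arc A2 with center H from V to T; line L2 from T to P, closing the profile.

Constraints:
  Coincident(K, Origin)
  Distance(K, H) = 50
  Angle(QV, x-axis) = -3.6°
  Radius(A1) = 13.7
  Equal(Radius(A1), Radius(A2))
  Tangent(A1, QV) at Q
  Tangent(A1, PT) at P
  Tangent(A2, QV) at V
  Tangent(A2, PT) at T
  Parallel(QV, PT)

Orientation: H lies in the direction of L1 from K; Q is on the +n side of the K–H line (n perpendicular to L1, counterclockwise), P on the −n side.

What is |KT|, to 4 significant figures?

51.84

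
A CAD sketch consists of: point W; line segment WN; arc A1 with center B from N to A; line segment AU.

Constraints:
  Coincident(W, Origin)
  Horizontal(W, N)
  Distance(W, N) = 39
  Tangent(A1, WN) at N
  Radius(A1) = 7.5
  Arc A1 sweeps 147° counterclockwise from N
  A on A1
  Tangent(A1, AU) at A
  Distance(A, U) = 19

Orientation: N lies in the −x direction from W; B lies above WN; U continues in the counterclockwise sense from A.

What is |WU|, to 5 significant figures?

56.288

On A1, N sits at bearing -90° from B; a 147° counterclockwise sweep puts A at bearing 57°, so A = B + 7.5·(cos 57°, sin 57°) = (-34.915, 13.790). The tangent condition forces BA to be normal to AU, so AU runs along (−sin 57°, cos 57°); with |AU| = 19.0, U = (-50.850, 24.138). Then |WU| = |U − W| = 56.288.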